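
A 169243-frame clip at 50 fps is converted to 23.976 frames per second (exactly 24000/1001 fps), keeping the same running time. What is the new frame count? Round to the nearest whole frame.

Frames at target rate = 169243 × (24000/1001) / (50) = 81236640/1001 ≈ 81155.485.
Nearest whole frame: 81155.

81155 frames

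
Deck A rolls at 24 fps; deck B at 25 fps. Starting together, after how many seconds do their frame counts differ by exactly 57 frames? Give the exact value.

The gap grows by |25 − 24| = 1 frame per second.
Time for a 57-frame gap: 57 ÷ (1) = 57 s.

57 seconds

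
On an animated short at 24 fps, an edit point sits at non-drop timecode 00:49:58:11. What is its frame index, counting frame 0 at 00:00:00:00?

Total seconds to the label: (0 × 3600 + 49 × 60 + 58) = 2998.
Frame index = 2998 × 24 + 11 = 71963.

71963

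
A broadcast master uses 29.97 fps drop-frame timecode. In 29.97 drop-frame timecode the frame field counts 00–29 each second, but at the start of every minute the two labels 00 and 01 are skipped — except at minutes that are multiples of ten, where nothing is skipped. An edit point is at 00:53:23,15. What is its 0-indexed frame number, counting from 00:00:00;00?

Complete 10-minute blocks: 5, each 17982 frames → 89910.
Remaining 3 whole minutes in the current block: 1800 + 2 × 1798 = 5396 frames.
Within the current minute: 23 × 30 + 15 − 2 = 703 (labels ;00/;01 skipped at this minute). Total = 89910 + 5396 + 703 = 96009.

96009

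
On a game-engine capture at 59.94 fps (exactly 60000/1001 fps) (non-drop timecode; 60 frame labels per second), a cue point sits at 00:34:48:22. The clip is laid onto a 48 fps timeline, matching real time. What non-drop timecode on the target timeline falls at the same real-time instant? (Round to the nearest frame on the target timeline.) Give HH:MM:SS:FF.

Source frame index: (0×3600 + 34×60 + 48) × 60 + 22 = 125302.
Real time: 125302 / (60000/1001) = 62713651/30000 s.
Target frame: (62713651/30000) × (48) = 62713651/625 ≈ 100341.842 → 100342.
At 48 labels/s: frame 100342 → 00:34:50:22.

00:34:50:22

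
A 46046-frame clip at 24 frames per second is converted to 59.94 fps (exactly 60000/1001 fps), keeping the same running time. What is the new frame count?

115000 frames

Target frames = source frames × (target rate / source rate) = 46046 × (60000/1001)/(24) = 46046 × 2500/1001 = 115000.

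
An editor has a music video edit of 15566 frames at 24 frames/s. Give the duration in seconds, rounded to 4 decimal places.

Running time = 15566 × 1/24 = 7783/12 s ≈ 648.5833 s.

648.5833 seconds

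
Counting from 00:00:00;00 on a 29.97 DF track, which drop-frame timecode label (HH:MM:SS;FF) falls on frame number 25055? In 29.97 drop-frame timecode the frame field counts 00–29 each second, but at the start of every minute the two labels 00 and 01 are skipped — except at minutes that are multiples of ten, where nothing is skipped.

Each 10-minute DF block holds 10 × 60 × 30 − 9 × 2 = 17982 frames. 25055 ÷ 17982 → 1 full block, remainder 7073.
Within the partial block the first minute is 1800 frames and each further minute 1798, so 3 further minute boundaries passed. Total skipped labels = 18 × 1 + 2 × 3 = 24.
Non-drop label index = 25055 + 24 = 25079; at 30 labels/s that is 00:13:55:29, i.e. DF 00:13:55;29.

00:13:55;29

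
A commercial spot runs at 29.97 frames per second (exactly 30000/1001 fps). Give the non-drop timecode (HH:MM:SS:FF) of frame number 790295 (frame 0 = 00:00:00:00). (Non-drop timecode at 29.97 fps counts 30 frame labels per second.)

790295 ÷ 30 = 26343 full seconds, remainder 5 frames.
26343 s = 7 h 19 min 3 s.
Timecode: 07:19:03:05.

07:19:03:05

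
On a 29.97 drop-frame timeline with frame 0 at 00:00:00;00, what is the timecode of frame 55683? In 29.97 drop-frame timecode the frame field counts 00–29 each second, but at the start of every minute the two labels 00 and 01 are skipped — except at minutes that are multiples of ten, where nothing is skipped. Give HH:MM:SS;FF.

Ten DF minutes hold 17982 frames, so frame 55683 lies in block 3 (frames 53946–71927) with 1737 frames into that block.
The block's first minute is 1800 frames and the rest 1798 each; 1737 frames reaches minute 0, so 3 × 18 + 0 × 2 = 54 labels have been skipped so far.
Adding those back, label number 55683 + 54 = 55737 at 30 labels/s is 1857 s + 27 f = 0 h 30 min 57 s frame 27, i.e. 00:30:57;27.

00:30:57;27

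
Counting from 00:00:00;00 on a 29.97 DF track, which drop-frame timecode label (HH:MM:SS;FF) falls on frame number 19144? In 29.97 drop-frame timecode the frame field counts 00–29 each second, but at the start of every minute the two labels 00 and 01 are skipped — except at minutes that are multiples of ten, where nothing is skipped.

00:10:38;22

Ten DF minutes hold 17982 frames, so frame 19144 lies in block 1 (frames 17982–35963) with 1162 frames into that block.
The block's first minute is 1800 frames and the rest 1798 each; 1162 frames reaches minute 0, so 1 × 18 + 0 × 2 = 18 labels have been skipped so far.
Adding those back, label number 19144 + 18 = 19162 at 30 labels/s is 638 s + 22 f = 0 h 10 min 38 s frame 22, i.e. 00:10:38;22.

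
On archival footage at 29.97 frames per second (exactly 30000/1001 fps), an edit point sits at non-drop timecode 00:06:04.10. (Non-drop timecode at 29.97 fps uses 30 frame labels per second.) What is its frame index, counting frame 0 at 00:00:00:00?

Total seconds to the label: (0 × 3600 + 6 × 60 + 4) = 364.
Frame index = 364 × 30 + 10 = 10930.

frame 10930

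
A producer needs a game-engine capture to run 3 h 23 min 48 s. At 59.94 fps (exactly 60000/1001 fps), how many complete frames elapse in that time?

3 h 23 min 48 s = 12228 s.
Frames = 12228 × 60000/1001 = 733680000/1001 ≈ 732947.0529.
Complete frames: 732947.

732947 frames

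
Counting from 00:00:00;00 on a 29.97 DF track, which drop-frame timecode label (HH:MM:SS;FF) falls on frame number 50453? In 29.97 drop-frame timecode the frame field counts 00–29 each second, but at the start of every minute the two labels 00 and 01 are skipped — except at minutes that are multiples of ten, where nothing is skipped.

Each 10-minute DF block holds 10 × 60 × 30 − 9 × 2 = 17982 frames. 50453 ÷ 17982 → 2 full blocks, remainder 14489.
Within the partial block the first minute is 1800 frames and each further minute 1798, so 8 further minute boundaries passed. Total skipped labels = 18 × 2 + 2 × 8 = 52.
Non-drop label index = 50453 + 52 = 50505; at 30 labels/s that is 00:28:03:15, i.e. DF 00:28:03;15.

00:28:03;15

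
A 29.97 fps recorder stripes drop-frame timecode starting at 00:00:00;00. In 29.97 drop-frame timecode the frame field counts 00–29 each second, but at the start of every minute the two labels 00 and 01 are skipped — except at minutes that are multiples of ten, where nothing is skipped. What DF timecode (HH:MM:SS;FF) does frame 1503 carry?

00:00:50;03

Each 10-minute DF block holds 10 × 60 × 30 − 9 × 2 = 17982 frames. 1503 ÷ 17982 → 0 full blocks, remainder 1503.
Within the partial block the first minute is 1800 frames and each further minute 1798, so 0 further minute boundaries passed. Total skipped labels = 18 × 0 + 2 × 0 = 0.
Non-drop label index = 1503 + 0 = 1503; at 30 labels/s that is 00:00:50:03, i.e. DF 00:00:50;03.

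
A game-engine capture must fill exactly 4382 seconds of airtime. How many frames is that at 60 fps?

262920 frames

Frames = 4382 × 60 = 262920.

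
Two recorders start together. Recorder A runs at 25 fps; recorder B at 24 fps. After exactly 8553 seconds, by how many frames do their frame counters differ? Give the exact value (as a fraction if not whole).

A emits 25 × 8553 = 213825 frames; B emits 24 × 8553 = 205272.
Difference = 8553 frames; B is behind A.

8553 frames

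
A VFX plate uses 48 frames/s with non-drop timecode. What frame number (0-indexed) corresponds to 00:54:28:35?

Total seconds to the label: (0 × 3600 + 54 × 60 + 28) = 3268.
Frame index = 3268 × 48 + 35 = 156899.

frame 156899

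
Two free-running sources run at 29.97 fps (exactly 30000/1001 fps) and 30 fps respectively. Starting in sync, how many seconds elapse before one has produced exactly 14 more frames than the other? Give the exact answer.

7007/15 seconds

The gap grows by |30 − 30000/1001| = 30/1001 frames per second.
Time for a 14-frame gap: 14 ÷ (30/1001) = 7007/15 s.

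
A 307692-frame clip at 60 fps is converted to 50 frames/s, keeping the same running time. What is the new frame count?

Target frames = source frames × (target rate / source rate) = 307692 × (50)/(60) = 307692 × 5/6 = 256410.

256410 frames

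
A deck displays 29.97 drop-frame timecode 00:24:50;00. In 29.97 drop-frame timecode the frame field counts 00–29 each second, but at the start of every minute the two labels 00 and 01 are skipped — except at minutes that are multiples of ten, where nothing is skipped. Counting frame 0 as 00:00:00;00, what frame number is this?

44656

As if non-drop at 30 labels/s: (0 × 3600 + 24 × 60 + 50) × 30 + 0 = 44700.
Minute boundaries passed: 24; those not divisible by 10: 24 − 2 = 22; dropped labels = 2 × 22 = 44.
Actual frame index = 44700 − 44 = 44656.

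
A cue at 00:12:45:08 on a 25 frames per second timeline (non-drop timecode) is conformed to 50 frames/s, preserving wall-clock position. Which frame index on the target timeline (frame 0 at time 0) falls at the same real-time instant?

frame 38266

Source frame index: (0×3600 + 12×60 + 45) × 25 + 8 = 19133.
Real time: 19133 / (25) = 19133/25 s.
Target frame: (19133/25) × (50) = 38266.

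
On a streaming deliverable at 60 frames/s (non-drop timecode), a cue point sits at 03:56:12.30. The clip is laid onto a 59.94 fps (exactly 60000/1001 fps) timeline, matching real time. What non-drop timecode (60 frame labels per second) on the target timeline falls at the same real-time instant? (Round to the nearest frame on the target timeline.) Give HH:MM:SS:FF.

Source frame index: (3×3600 + 56×60 + 12) × 60 + 30 = 850350.
Real time: 850350 / (60) = 28345/2 s.
Target frame: (28345/2) × (60000/1001) = 850350000/1001 ≈ 849500.500 → 849500.
At 60 labels/s: frame 849500 → 03:55:58:20.

03:55:58:20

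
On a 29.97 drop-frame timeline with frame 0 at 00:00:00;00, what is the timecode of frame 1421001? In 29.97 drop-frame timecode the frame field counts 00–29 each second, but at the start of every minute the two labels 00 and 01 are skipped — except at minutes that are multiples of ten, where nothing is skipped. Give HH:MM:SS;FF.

Ten DF minutes hold 17982 frames, so frame 1421001 lies in block 79 (frames 1420578–1438559) with 423 frames into that block.
The block's first minute is 1800 frames and the rest 1798 each; 423 frames reaches minute 0, so 79 × 18 + 0 × 2 = 1422 labels have been skipped so far.
Adding those back, label number 1421001 + 1422 = 1422423 at 30 labels/s is 47414 s + 3 f = 13 h 10 min 14 s frame 3, i.e. 13:10:14;03.

13:10:14;03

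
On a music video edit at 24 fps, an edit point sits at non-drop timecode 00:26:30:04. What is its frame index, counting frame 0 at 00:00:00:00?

Total seconds to the label: (0 × 3600 + 26 × 60 + 30) = 1590.
Frame index = 1590 × 24 + 4 = 38164.

frame 38164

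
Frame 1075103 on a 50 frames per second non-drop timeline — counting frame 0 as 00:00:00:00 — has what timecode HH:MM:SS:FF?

1075103 ÷ 50 = 21502 full seconds, remainder 3 frames.
21502 s = 5 h 58 min 22 s.
Timecode: 05:58:22:03.

05:58:22:03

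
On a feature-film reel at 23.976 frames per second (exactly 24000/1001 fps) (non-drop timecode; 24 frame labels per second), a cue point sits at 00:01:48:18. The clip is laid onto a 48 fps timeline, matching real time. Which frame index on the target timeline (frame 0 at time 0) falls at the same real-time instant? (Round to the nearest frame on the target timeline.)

Source frame index: (0×3600 + 1×60 + 48) × 24 + 18 = 2610.
Real time: 2610 / (24000/1001) = 87087/800 s.
Target frame: (87087/800) × (48) = 261261/50 ≈ 5225.220 → 5225.

frame 5225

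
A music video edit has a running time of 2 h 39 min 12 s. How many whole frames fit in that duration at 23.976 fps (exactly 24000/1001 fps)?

2 h 39 min 12 s = 9552 s.
Frames = 9552 × 24000/1001 = 229248000/1001 ≈ 229018.9810.
Complete frames: 229018.

229018 frames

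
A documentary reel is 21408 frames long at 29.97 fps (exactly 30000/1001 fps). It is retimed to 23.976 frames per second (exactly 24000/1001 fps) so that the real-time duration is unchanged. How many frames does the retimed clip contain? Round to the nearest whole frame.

Frames at target rate = 21408 × (24000/1001) / (30000/1001) = 85632/5 ≈ 17126.400.
Nearest whole frame: 17126.

17126 frames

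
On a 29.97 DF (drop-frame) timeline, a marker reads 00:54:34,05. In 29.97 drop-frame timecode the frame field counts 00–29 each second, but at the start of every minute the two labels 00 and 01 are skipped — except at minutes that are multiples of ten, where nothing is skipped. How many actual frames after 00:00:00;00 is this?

98127

Complete 10-minute blocks: 5, each 17982 frames → 89910.
Remaining 4 whole minutes in the current block: 1800 + 3 × 1798 = 7194 frames.
Within the current minute: 34 × 30 + 5 − 2 = 1023 (labels ;00/;01 skipped at this minute). Total = 89910 + 7194 + 1023 = 98127.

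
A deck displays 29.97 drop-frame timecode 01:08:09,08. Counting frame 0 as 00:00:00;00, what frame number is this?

Complete 10-minute blocks: 6, each 17982 frames → 107892.
Remaining 8 whole minutes in the current block: 1800 + 7 × 1798 = 14386 frames.
Within the current minute: 9 × 30 + 8 − 2 = 276 (labels ;00/;01 skipped at this minute). Total = 107892 + 14386 + 276 = 122554.

122554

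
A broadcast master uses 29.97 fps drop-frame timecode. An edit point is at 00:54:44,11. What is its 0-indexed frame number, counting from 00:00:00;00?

98433

As if non-drop at 30 labels/s: (0 × 3600 + 54 × 60 + 44) × 30 + 11 = 98531.
Minute boundaries passed: 54; those not divisible by 10: 54 − 5 = 49; dropped labels = 2 × 49 = 98.
Actual frame index = 98531 − 98 = 98433.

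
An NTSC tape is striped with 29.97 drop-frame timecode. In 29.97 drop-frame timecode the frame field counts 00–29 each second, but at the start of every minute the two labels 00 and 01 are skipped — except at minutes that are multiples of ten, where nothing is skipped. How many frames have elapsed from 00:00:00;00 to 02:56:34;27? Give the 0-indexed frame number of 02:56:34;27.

317529

Complete 10-minute blocks: 17, each 17982 frames → 305694.
Remaining 6 whole minutes in the current block: 1800 + 5 × 1798 = 10790 frames.
Within the current minute: 34 × 30 + 27 − 2 = 1045 (labels ;00/;01 skipped at this minute). Total = 305694 + 10790 + 1045 = 317529.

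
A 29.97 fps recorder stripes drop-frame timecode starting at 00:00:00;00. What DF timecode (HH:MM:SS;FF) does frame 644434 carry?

Each 10-minute DF block holds 10 × 60 × 30 − 9 × 2 = 17982 frames. 644434 ÷ 17982 → 35 full blocks, remainder 15064.
Within the partial block the first minute is 1800 frames and each further minute 1798, so 8 further minute boundaries passed. Total skipped labels = 18 × 35 + 2 × 8 = 646.
Non-drop label index = 644434 + 646 = 645080; at 30 labels/s that is 05:58:22:20, i.e. DF 05:58:22;20.

05:58:22;20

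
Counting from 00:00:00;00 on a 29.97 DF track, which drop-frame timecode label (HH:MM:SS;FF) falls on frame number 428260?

03:58:09;20

Ten DF minutes hold 17982 frames, so frame 428260 lies in block 23 (frames 413586–431567) with 14674 frames into that block.
The block's first minute is 1800 frames and the rest 1798 each; 14674 frames reaches minute 8, so 23 × 18 + 8 × 2 = 430 labels have been skipped so far.
Adding those back, label number 428260 + 430 = 428690 at 30 labels/s is 14289 s + 20 f = 3 h 58 min 9 s frame 20, i.e. 03:58:09;20.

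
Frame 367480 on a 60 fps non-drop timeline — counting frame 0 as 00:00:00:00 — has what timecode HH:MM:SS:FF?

367480 ÷ 60 = 6124 full seconds, remainder 40 frames.
6124 s = 1 h 42 min 4 s.
Timecode: 01:42:04:40.

01:42:04:40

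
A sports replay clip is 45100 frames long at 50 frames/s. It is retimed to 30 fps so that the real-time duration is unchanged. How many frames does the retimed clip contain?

27060 frames

Target frames = source frames × (target rate / source rate) = 45100 × (30)/(50) = 45100 × 3/5 = 27060.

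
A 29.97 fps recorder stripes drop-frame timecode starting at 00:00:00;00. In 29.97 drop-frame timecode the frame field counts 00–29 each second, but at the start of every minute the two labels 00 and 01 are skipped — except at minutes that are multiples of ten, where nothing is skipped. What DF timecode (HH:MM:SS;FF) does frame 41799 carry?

Ten DF minutes hold 17982 frames, so frame 41799 lies in block 2 (frames 35964–53945) with 5835 frames into that block.
The block's first minute is 1800 frames and the rest 1798 each; 5835 frames reaches minute 3, so 2 × 18 + 3 × 2 = 42 labels have been skipped so far.
Adding those back, label number 41799 + 42 = 41841 at 30 labels/s is 1394 s + 21 f = 0 h 23 min 14 s frame 21, i.e. 00:23:14;21.

00:23:14;21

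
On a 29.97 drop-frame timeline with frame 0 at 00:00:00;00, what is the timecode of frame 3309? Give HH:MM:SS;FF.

Each 10-minute DF block holds 10 × 60 × 30 − 9 × 2 = 17982 frames. 3309 ÷ 17982 → 0 full blocks, remainder 3309.
Within the partial block the first minute is 1800 frames and each further minute 1798, so 1 further minute boundary passed. Total skipped labels = 18 × 0 + 2 × 1 = 2.
Non-drop label index = 3309 + 2 = 3311; at 30 labels/s that is 00:01:50:11, i.e. DF 00:01:50;11.

00:01:50;11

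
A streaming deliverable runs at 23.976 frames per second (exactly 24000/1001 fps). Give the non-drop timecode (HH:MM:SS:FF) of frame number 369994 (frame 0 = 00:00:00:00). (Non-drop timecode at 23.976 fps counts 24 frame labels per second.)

04:16:56:10

369994 ÷ 24 = 15416 full seconds, remainder 10 frames.
15416 s = 4 h 16 min 56 s.
Timecode: 04:16:56:10.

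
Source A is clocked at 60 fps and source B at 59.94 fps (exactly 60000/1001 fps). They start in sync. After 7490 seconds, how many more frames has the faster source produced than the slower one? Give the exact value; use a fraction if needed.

A emits 60 × 7490 = 449400 frames; B emits 60000/1001 × 7490 = 64200000/143.
Difference = 64200/143 frames (≈ 448.9510); B is behind A.

64200/143 frames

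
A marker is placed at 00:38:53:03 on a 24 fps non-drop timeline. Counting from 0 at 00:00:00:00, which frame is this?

Total seconds to the label: (0 × 3600 + 38 × 60 + 53) = 2333.
Frame index = 2333 × 24 + 3 = 55995.

55995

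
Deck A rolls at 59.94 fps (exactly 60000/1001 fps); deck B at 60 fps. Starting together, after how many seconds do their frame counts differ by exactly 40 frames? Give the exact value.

The gap grows by |60 − 60000/1001| = 60/1001 frames per second.
Time for a 40-frame gap: 40 ÷ (60/1001) = 2002/3 s.

2002/3 seconds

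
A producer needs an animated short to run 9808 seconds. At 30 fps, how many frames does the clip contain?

294240 frames

Frames = 9808 × 30 = 294240.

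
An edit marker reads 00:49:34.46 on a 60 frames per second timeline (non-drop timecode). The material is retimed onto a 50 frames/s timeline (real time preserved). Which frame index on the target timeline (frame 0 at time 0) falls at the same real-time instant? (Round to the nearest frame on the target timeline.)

frame 148738

Source frame index: (0×3600 + 49×60 + 34) × 60 + 46 = 178486.
Real time: 178486 / (60) = 89243/30 s.
Target frame: (89243/30) × (50) = 446215/3 ≈ 148738.333 → 148738.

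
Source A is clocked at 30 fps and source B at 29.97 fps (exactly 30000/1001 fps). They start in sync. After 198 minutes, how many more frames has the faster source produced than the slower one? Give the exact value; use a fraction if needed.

198 min = 11880 s.
A emits 30 × 11880 = 356400 frames; B emits 30000/1001 × 11880 = 32400000/91.
Difference = 32400/91 frames (≈ 356.0440); B is behind A.

32400/91 frames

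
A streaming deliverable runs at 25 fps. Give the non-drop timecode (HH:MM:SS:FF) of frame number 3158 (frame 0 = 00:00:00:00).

00:02:06:08

3158 ÷ 25 = 126 full seconds, remainder 8 frames.
126 s = 0 h 2 min 6 s.
Timecode: 00:02:06:08.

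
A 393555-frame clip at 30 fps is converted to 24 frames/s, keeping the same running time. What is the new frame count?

Target frames = source frames × (target rate / source rate) = 393555 × (24)/(30) = 393555 × 4/5 = 314844.

314844 frames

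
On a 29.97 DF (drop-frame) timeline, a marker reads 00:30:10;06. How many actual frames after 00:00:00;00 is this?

54252

Complete 10-minute blocks: 3, each 17982 frames → 53946.
Remaining 0 whole minutes in the current block: 0 frames.
Within the current minute: 10 × 30 + 6 = 306. Total = 53946 + 0 + 306 = 54252.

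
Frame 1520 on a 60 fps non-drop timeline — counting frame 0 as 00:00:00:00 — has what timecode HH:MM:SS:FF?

1520 ÷ 60 = 25 full seconds, remainder 20 frames.
25 s = 0 h 0 min 25 s.
Timecode: 00:00:25:20.

00:00:25:20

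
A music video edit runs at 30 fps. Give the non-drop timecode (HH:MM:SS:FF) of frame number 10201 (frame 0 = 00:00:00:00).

00:05:40:01

10201 ÷ 30 = 340 full seconds, remainder 1 frame.
340 s = 0 h 5 min 40 s.
Timecode: 00:05:40:01.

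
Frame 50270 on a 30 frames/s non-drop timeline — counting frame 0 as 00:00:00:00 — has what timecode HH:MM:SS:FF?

00:27:55:20

50270 ÷ 30 = 1675 full seconds, remainder 20 frames.
1675 s = 0 h 27 min 55 s.
Timecode: 00:27:55:20.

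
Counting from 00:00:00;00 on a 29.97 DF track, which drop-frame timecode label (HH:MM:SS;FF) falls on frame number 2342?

00:01:18;04

Ten DF minutes hold 17982 frames, so frame 2342 lies in block 0 (frames 0–17981) with 2342 frames into that block.
The block's first minute is 1800 frames and the rest 1798 each; 2342 frames reaches minute 1, so 0 × 18 + 1 × 2 = 2 labels have been skipped so far.
Adding those back, label number 2342 + 2 = 2344 at 30 labels/s is 78 s + 4 f = 0 h 1 min 18 s frame 4, i.e. 00:01:18;04.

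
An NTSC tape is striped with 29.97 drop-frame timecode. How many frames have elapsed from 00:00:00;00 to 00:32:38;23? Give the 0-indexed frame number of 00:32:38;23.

As if non-drop at 30 labels/s: (0 × 3600 + 32 × 60 + 38) × 30 + 23 = 58763.
Minute boundaries passed: 32; those not divisible by 10: 32 − 3 = 29; dropped labels = 2 × 29 = 58.
Actual frame index = 58763 − 58 = 58705.

58705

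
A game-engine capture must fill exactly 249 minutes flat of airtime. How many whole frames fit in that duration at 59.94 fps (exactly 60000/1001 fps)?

249 min = 14940 s.
Frames = 14940 × 60000/1001 = 896400000/1001 ≈ 895504.4955.
Complete frames: 895504.

895504 frames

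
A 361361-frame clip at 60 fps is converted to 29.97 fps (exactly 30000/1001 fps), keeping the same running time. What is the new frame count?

Target frames = source frames × (target rate / source rate) = 361361 × (30000/1001)/(60) = 361361 × 500/1001 = 180500.

180500 frames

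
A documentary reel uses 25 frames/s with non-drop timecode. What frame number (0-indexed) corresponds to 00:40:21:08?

60533

Total seconds to the label: (0 × 3600 + 40 × 60 + 21) = 2421.
Frame index = 2421 × 25 + 8 = 60533.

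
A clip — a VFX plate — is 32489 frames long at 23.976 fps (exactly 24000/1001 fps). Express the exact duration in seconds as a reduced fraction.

32521489/24000 seconds

Running time = 32489 ÷ (24000/1001) = 32489 × 1001/24000 = 32521489/24000 s.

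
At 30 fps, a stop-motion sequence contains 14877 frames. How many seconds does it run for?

Running time = 14877 / (30) = 495.9 s.

495.9 seconds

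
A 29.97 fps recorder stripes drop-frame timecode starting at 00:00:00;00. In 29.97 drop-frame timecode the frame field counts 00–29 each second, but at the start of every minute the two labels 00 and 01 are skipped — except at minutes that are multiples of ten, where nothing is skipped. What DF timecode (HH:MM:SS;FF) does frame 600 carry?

00:00:20;00

Ten DF minutes hold 17982 frames, so frame 600 lies in block 0 (frames 0–17981) with 600 frames into that block.
The block's first minute is 1800 frames and the rest 1798 each; 600 frames reaches minute 0, so 0 × 18 + 0 × 2 = 0 labels have been skipped so far.
Adding those back, label number 600 + 0 = 600 at 30 labels/s is 20 s + 0 f = 0 h 0 min 20 s frame 0, i.e. 00:00:20;00.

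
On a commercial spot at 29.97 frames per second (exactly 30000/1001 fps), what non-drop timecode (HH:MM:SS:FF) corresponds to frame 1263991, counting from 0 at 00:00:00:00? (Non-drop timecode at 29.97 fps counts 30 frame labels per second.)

1263991 ÷ 30 = 42133 full seconds, remainder 1 frame.
42133 s = 11 h 42 min 13 s.
Timecode: 11:42:13:01.

11:42:13:01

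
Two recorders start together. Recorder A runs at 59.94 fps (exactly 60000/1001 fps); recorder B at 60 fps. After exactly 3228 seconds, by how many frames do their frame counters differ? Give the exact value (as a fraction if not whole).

A emits 60000/1001 × 3228 = 193680000/1001 frames; B emits 60 × 3228 = 193680.
Difference = 193680/1001 frames (≈ 193.4865); B is ahead of A.

193680/1001 frames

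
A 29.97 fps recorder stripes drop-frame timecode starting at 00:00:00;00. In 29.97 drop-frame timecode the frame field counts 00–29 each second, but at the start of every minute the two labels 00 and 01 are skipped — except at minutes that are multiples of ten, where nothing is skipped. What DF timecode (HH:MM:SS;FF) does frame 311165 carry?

02:53:02;17

Each 10-minute DF block holds 10 × 60 × 30 − 9 × 2 = 17982 frames. 311165 ÷ 17982 → 17 full blocks, remainder 5471.
Within the partial block the first minute is 1800 frames and each further minute 1798, so 3 further minute boundaries passed. Total skipped labels = 18 × 17 + 2 × 3 = 312.
Non-drop label index = 311165 + 312 = 311477; at 30 labels/s that is 02:53:02:17, i.e. DF 02:53:02;17.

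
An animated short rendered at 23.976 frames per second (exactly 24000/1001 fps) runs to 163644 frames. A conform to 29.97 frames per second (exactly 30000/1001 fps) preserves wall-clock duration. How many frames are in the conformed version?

204555 frames

Target frames = source frames × (target rate / source rate) = 163644 × (30000/1001)/(24000/1001) = 163644 × 5/4 = 204555.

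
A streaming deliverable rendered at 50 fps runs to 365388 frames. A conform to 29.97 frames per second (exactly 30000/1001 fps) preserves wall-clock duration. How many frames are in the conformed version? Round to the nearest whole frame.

219014 frames

Frames at target rate = 365388 × (30000/1001) / (50) = 219232800/1001 ≈ 219013.786.
Nearest whole frame: 219014.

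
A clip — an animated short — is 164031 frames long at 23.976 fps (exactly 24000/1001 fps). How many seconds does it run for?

6841.459625 seconds

Running time = 164031 / (24000/1001) = 6841.459625 s.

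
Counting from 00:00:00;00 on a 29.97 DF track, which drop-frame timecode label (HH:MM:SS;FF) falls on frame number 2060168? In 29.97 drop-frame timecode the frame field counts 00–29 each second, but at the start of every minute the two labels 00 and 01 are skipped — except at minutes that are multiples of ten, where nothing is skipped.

19:05:41;00

Ten DF minutes hold 17982 frames, so frame 2060168 lies in block 114 (frames 2049948–2067929) with 10220 frames into that block.
The block's first minute is 1800 frames and the rest 1798 each; 10220 frames reaches minute 5, so 114 × 18 + 5 × 2 = 2062 labels have been skipped so far.
Adding those back, label number 2060168 + 2062 = 2062230 at 30 labels/s is 68741 s + 0 f = 19 h 5 min 41 s frame 0, i.e. 19:05:41;00.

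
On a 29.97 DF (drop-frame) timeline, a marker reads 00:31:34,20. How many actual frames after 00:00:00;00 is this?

56784

Complete 10-minute blocks: 3, each 17982 frames → 53946.
Remaining 1 whole minute in the current block: 1800 + 0 × 1798 = 1800 frames.
Within the current minute: 34 × 30 + 20 − 2 = 1038 (labels ;00/;01 skipped at this minute). Total = 53946 + 1800 + 1038 = 56784.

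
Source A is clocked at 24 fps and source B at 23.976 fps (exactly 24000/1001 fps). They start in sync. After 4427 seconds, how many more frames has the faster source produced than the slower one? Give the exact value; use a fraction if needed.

A emits 24 × 4427 = 106248 frames; B emits 24000/1001 × 4427 = 106248000/1001.
Difference = 106248/1001 frames (≈ 106.1419); B is behind A.

106248/1001 frames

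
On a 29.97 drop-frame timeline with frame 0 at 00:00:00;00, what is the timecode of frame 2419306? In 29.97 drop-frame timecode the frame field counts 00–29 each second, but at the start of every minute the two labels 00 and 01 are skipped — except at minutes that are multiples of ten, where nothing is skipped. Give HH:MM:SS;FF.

22:25:24;08

Ten DF minutes hold 17982 frames, so frame 2419306 lies in block 134 (frames 2409588–2427569) with 9718 frames into that block.
The block's first minute is 1800 frames and the rest 1798 each; 9718 frames reaches minute 5, so 134 × 18 + 5 × 2 = 2422 labels have been skipped so far.
Adding those back, label number 2419306 + 2422 = 2421728 at 30 labels/s is 80724 s + 8 f = 22 h 25 min 24 s frame 8, i.e. 22:25:24;08.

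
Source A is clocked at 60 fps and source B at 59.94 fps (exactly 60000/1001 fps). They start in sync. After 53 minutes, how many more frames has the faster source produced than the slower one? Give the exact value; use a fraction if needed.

53 min = 3180 s.
A emits 60 × 3180 = 190800 frames; B emits 60000/1001 × 3180 = 190800000/1001.
Difference = 190800/1001 frames (≈ 190.6094); B is behind A.

190800/1001 frames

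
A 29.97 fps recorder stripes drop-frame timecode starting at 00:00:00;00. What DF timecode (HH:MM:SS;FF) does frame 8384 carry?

Each 10-minute DF block holds 10 × 60 × 30 − 9 × 2 = 17982 frames. 8384 ÷ 17982 → 0 full blocks, remainder 8384.
Within the partial block the first minute is 1800 frames and each further minute 1798, so 4 further minute boundaries passed. Total skipped labels = 18 × 0 + 2 × 4 = 8.
Non-drop label index = 8384 + 8 = 8392; at 30 labels/s that is 00:04:39:22, i.e. DF 00:04:39;22.

00:04:39;22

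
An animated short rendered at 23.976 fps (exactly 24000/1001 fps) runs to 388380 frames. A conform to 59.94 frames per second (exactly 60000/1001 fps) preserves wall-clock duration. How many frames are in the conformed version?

Target frames = source frames × (target rate / source rate) = 388380 × (60000/1001)/(24000/1001) = 388380 × 5/2 = 970950.

970950 frames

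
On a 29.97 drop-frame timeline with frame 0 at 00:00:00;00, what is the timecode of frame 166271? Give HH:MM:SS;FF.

01:32:27;27

Ten DF minutes hold 17982 frames, so frame 166271 lies in block 9 (frames 161838–179819) with 4433 frames into that block.
The block's first minute is 1800 frames and the rest 1798 each; 4433 frames reaches minute 2, so 9 × 18 + 2 × 2 = 166 labels have been skipped so far.
Adding those back, label number 166271 + 166 = 166437 at 30 labels/s is 5547 s + 27 f = 1 h 32 min 27 s frame 27, i.e. 01:32:27;27.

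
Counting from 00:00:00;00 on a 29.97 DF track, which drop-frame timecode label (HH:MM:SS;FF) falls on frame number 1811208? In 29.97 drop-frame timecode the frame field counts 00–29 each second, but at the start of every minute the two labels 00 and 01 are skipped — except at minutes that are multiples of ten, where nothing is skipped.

Ten DF minutes hold 17982 frames, so frame 1811208 lies in block 100 (frames 1798200–1816181) with 13008 frames into that block.
The block's first minute is 1800 frames and the rest 1798 each; 13008 frames reaches minute 7, so 100 × 18 + 7 × 2 = 1814 labels have been skipped so far.
Adding those back, label number 1811208 + 1814 = 1813022 at 30 labels/s is 60434 s + 2 f = 16 h 47 min 14 s frame 2, i.e. 16:47:14;02.

16:47:14;02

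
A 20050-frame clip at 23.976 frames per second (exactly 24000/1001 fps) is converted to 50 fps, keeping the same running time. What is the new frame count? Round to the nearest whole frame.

Frames at target rate = 20050 × (50) / (24000/1001) = 2007005/48 ≈ 41812.604.
Nearest whole frame: 41813.

41813 frames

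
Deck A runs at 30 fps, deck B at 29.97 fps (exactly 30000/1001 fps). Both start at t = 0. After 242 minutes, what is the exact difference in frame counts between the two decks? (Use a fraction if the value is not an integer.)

39600/91 frames

242 min = 14520 s.
A emits 30 × 14520 = 435600 frames; B emits 30000/1001 × 14520 = 39600000/91.
Difference = 39600/91 frames (≈ 435.1648); B is behind A.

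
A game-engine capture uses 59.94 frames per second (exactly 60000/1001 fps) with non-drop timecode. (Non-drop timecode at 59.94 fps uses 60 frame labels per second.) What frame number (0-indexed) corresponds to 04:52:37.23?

frame 1053443

Total seconds to the label: (4 × 3600 + 52 × 60 + 37) = 17557.
Frame index = 17557 × 60 + 23 = 1053443.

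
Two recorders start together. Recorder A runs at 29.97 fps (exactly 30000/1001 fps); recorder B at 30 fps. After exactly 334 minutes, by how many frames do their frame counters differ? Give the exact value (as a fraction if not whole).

601200/1001 frames

334 min = 20040 s.
A emits 30000/1001 × 20040 = 601200000/1001 frames; B emits 30 × 20040 = 601200.
Difference = 601200/1001 frames (≈ 600.5994); B is ahead of A.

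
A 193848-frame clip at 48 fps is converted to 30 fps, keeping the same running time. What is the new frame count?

Target frames = source frames × (target rate / source rate) = 193848 × (30)/(48) = 193848 × 5/8 = 121155.

121155 frames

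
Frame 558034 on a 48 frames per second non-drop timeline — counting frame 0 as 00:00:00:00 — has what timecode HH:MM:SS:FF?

03:13:45:34

558034 ÷ 48 = 11625 full seconds, remainder 34 frames.
11625 s = 3 h 13 min 45 s.
Timecode: 03:13:45:34.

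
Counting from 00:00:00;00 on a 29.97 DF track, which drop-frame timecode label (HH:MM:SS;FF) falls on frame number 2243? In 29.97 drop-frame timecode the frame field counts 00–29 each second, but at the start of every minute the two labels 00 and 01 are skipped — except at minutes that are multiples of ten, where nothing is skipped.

Ten DF minutes hold 17982 frames, so frame 2243 lies in block 0 (frames 0–17981) with 2243 frames into that block.
The block's first minute is 1800 frames and the rest 1798 each; 2243 frames reaches minute 1, so 0 × 18 + 1 × 2 = 2 labels have been skipped so far.
Adding those back, label number 2243 + 2 = 2245 at 30 labels/s is 74 s + 25 f = 0 h 1 min 14 s frame 25, i.e. 00:01:14;25.

00:01:14;25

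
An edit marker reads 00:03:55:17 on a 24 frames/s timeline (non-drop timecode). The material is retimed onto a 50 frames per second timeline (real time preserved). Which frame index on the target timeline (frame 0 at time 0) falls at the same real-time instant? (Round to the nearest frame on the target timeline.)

Source frame index: (0×3600 + 3×60 + 55) × 24 + 17 = 5657.
Real time: 5657 / (24) = 5657/24 s.
Target frame: (5657/24) × (50) = 141425/12 ≈ 11785.417 → 11785.

frame 11785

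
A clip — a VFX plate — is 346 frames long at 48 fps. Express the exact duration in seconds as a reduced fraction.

Running time = 346 ÷ (48) = 346 × 1/48 = 173/24 s.

173/24 seconds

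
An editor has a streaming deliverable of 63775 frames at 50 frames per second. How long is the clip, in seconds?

1275.5 seconds

Running time = 63775 / (50) = 1275.5 s.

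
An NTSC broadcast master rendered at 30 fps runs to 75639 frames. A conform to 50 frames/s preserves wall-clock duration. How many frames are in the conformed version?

126065 frames

Target frames = source frames × (target rate / source rate) = 75639 × (50)/(30) = 75639 × 5/3 = 126065.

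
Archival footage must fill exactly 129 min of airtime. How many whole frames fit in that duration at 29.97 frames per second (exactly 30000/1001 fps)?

129 min = 7740 s.
Frames = 7740 × 30000/1001 = 232200000/1001 ≈ 231968.0320.
Complete frames: 231968.

231968 frames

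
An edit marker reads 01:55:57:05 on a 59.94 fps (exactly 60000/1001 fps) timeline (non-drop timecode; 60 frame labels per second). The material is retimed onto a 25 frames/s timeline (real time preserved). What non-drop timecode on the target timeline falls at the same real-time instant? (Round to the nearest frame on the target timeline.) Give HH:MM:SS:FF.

01:56:04:01

Source frame index: (1×3600 + 55×60 + 57) × 60 + 5 = 417425.
Real time: 417425 / (60000/1001) = 16713697/2400 s.
Target frame: (16713697/2400) × (25) = 16713697/96 ≈ 174101.010 → 174101.
At 25 labels/s: frame 174101 → 01:56:04:01.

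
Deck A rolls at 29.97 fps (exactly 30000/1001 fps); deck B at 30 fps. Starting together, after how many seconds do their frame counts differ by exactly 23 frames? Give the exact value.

The gap grows by |30 − 30000/1001| = 30/1001 frames per second.
Time for a 23-frame gap: 23 ÷ (30/1001) = 23023/30 s.

23023/30 seconds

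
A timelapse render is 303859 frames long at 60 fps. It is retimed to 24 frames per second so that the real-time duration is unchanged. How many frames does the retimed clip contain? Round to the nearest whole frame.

121544 frames

Frames at target rate = 303859 × (24) / (60) = 607718/5 ≈ 121543.600.
Nearest whole frame: 121544.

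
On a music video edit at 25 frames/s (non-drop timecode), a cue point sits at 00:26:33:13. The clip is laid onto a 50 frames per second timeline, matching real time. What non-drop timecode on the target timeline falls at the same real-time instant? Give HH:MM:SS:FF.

00:26:33:26

Source frame index: (0×3600 + 26×60 + 33) × 25 + 13 = 39838.
Real time: 39838 / (25) = 39838/25 s.
Target frame: (39838/25) × (50) = 79676.
At 50 labels/s: frame 79676 → 00:26:33:26.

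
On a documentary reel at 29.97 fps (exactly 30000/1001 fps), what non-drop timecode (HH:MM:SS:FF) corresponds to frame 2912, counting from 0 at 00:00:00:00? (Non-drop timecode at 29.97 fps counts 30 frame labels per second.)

2912 ÷ 30 = 97 full seconds, remainder 2 frames.
97 s = 0 h 1 min 37 s.
Timecode: 00:01:37:02.

00:01:37:02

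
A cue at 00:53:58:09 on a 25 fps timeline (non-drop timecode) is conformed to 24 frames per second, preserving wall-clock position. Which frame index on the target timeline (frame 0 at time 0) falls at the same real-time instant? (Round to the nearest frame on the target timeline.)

Source frame index: (0×3600 + 53×60 + 58) × 25 + 9 = 80959.
Real time: 80959 / (25) = 80959/25 s.
Target frame: (80959/25) × (24) = 1943016/25 ≈ 77720.640 → 77721.

frame 77721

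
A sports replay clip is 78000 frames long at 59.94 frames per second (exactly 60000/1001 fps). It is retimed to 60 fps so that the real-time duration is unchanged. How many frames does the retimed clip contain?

Target frames = source frames × (target rate / source rate) = 78000 × (60)/(60000/1001) = 78000 × 1001/1000 = 78078.

78078 frames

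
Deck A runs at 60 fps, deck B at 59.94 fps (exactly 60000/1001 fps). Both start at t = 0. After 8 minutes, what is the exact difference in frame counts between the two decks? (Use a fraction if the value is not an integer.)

28800/1001 frames

8 min = 480 s.
A emits 60 × 480 = 28800 frames; B emits 60000/1001 × 480 = 28800000/1001.
Difference = 28800/1001 frames (≈ 28.7712); B is behind A.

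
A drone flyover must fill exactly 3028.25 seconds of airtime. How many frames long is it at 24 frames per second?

72678 frames

Frames = 3028.25 × 24 = 72678.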